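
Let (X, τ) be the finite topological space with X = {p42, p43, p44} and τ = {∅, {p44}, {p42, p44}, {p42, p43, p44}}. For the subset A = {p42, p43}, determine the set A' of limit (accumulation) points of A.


A' = {p43}

For each x ∈ X, list the open sets U ∈ τ with x ∈ U, then check whether U ∩ (A ∖ {x}) ≠ ∅ for every such U.
  x = p42: open {p42, p44} ∋ x has {p42, p44} ∩ (A ∖ {p42}) = ∅, so x is NOT a limit point.
  x = p43: opens ∋ x are {p42, p43, p44}; each meets A ∖ {p43}, so x IS a limit point.
  x = p44: open {p44} ∋ x has {p44} ∩ (A ∖ {p44}) = ∅, so x is NOT a limit point.
Collecting: A' = {p43}.


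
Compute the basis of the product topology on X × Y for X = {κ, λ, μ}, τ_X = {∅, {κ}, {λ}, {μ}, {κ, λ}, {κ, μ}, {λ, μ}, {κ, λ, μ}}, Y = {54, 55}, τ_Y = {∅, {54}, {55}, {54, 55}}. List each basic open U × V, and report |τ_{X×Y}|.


Basis B = {∅ × ∅, {κ} × {54}, {κ} × {55}, {λ} × {54}, {λ} × {55}, {μ} × {54}, {μ} × {55}, {κ} × {54, 55}, {κ, λ} × {54}, {κ, μ} × {54}, {κ, λ} × {55}, {κ, μ} × {55}, {λ} × {54, 55}, {λ, μ} × {54}, {λ, μ} × {55}, {μ} × {54, 55}, {κ, λ, μ} × {54}, {κ, λ, μ} × {55}, {κ, λ} × {54, 55}, {κ, μ} × {54, 55}, {λ, μ} × {54, 55}, {κ, λ, μ} × {54, 55}}; |τ_{X×Y}| = 64.

Enumerate products U × V with U ∈ τ_X, V ∈ τ_Y (deduplicated):
  ∅ × ∅ = {} (∅)
  {κ} × {54} = {(κ,54)}
  {κ} × {55} = {(κ,55)}
  {λ} × {54} = {(λ,54)}
  {λ} × {55} = {(λ,55)}
  {μ} × {54} = {(μ,54)}
  {μ} × {55} = {(μ,55)}
  {κ} × {54, 55} = {(κ,54), (κ,55)}
  {κ, λ} × {54} = {(κ,54), (λ,54)}
  {κ, μ} × {54} = {(κ,54), (μ,54)}
  {κ, λ} × {55} = {(κ,55), (λ,55)}
  {κ, μ} × {55} = {(κ,55), (μ,55)}
  {λ} × {54, 55} = {(λ,54), (λ,55)}
  {λ, μ} × {54} = {(λ,54), (μ,54)}
  {λ, μ} × {55} = {(λ,55), (μ,55)}
  {μ} × {54, 55} = {(μ,54), (μ,55)}
  {κ, λ, μ} × {54} = {(κ,54), (λ,54), (μ,54)}
  {κ, λ, μ} × {55} = {(κ,55), (λ,55), (μ,55)}
  {κ, λ} × {54, 55} = {(κ,54), (κ,55), (λ,54), (λ,55)}
  {κ, μ} × {54, 55} = {(κ,54), (κ,55), (μ,54), (μ,55)}
  {λ, μ} × {54, 55} = {(λ,54), (λ,55), (μ,54), (μ,55)}
  {κ, λ, μ} × {54, 55} = {(κ,54), (κ,55), (λ,54), (λ,55), (μ,54), (μ,55)}
These 22 distinct sets form the basis B.
Close under arbitrary unions to get τ_{X×Y}; counting gives |τ_{X×Y}| = 64.


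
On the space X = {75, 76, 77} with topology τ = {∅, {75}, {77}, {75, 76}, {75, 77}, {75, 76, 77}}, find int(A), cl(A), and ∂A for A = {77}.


int(A) = {77}, cl(A) = {77}, ∂A = ∅.

Closed sets in (X, τ) are complements of opens:
  closed(X, τ) = {∅, {76}, {77}, {75, 76}, {76, 77}, {75, 76, 77}}.
int(A) = ⋃ {U ∈ τ : U ⊆ A}. Opens contained in A: ∅, {77}.
Taking the union of these: int(A) = {77}.
cl(A) = ⋂ {C closed : A ⊆ C}. Closed sets containing A: {77}, {76, 77}, {75, 76, 77}.
Intersecting these: cl(A) = {77}.
∂A = cl(A) ∖ int(A) = {77} ∖ {77} = ∅.


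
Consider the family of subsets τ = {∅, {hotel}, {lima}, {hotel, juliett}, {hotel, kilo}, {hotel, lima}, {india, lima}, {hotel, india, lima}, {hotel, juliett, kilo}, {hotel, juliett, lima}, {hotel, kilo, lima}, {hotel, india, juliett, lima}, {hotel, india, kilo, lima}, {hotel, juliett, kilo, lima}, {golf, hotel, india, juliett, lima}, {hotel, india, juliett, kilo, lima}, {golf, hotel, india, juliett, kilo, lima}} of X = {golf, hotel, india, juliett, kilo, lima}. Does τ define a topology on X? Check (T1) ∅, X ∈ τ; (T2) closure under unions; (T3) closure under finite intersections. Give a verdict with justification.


τ IS a topology on X.

Axiom (T1): ∅ ∈ τ? Yes; X ∈ τ? Yes.
Axiom (T2/T3): check pairwise unions and intersections of members of τ.
All pairwise intersections and unions checked — each lies in τ. Therefore τ satisfies (T1), (T2), (T3): it IS a topology on X.


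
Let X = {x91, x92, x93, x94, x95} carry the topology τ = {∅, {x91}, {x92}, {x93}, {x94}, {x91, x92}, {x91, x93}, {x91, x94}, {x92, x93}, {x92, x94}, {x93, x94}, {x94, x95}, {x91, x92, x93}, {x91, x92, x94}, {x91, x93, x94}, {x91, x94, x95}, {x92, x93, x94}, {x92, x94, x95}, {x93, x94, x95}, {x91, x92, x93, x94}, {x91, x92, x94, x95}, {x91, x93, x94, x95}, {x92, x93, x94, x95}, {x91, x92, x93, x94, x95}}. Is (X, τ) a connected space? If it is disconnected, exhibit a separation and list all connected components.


(X, τ) is disconnected; components = [{x91}, {x92}, {x93}, {x94, x95}].

Find clopen sets (U ∈ τ with X ∖ U ∈ τ):
  U = ∅, X ∖ U = {x91, x92, x93, x94, x95} — both open, so U is clopen.
  U = {x91}, X ∖ U = {x92, x93, x94, x95} — both open, so U is clopen.
  U = {x92}, X ∖ U = {x91, x93, x94, x95} — both open, so U is clopen.
  U = {x93}, X ∖ U = {x91, x92, x94, x95} — both open, so U is clopen.
  U = {x91, x92}, X ∖ U = {x93, x94, x95} — both open, so U is clopen.
  U = {x91, x93}, X ∖ U = {x92, x94, x95} — both open, so U is clopen.
  U = {x92, x93}, X ∖ U = {x91, x94, x95} — both open, so U is clopen.
  U = {x94, x95}, X ∖ U = {x91, x92, x93} — both open, so U is clopen.
  U = {x91, x92, x93}, X ∖ U = {x94, x95} — both open, so U is clopen.
  U = {x91, x94, x95}, X ∖ U = {x92, x93} — both open, so U is clopen.
  U = {x92, x94, x95}, X ∖ U = {x91, x93} — both open, so U is clopen.
  U = {x93, x94, x95}, X ∖ U = {x91, x92} — both open, so U is clopen.
  U = {x91, x92, x94, x95}, X ∖ U = {x93} — both open, so U is clopen.
  U = {x91, x93, x94, x95}, X ∖ U = {x92} — both open, so U is clopen.
  U = {x92, x93, x94, x95}, X ∖ U = {x91} — both open, so U is clopen.
  U = {x91, x92, x93, x94, x95}, X ∖ U = ∅ — both open, so U is clopen.
Nontrivial clopen(s) exist: e.g. {x94, x95}. So (X, τ) is disconnected.
Compute connected components by grouping points that agree on all clopens:
  component: {x91}
  component: {x92}
  component: {x93}
  component: {x94, x95}


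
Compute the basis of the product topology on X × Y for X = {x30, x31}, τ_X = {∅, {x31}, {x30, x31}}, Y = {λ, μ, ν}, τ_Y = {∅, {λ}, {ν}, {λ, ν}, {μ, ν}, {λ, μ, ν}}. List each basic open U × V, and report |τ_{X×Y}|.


Basis B = {∅ × ∅, {x31} × {λ}, {x31} × {ν}, {x30, x31} × {λ}, {x30, x31} × {ν}, {x31} × {λ, ν}, {x31} × {μ, ν}, {x31} × {λ, μ, ν}, {x30, x31} × {λ, ν}, {x30, x31} × {μ, ν}, {x30, x31} × {λ, μ, ν}}; |τ_{X×Y}| = 18.

Enumerate products U × V with U ∈ τ_X, V ∈ τ_Y (deduplicated):
  ∅ × ∅ = {} (∅)
  {x31} × {λ} = {(x31,λ)}
  {x31} × {ν} = {(x31,ν)}
  {x30, x31} × {λ} = {(x30,λ), (x31,λ)}
  {x30, x31} × {ν} = {(x30,ν), (x31,ν)}
  {x31} × {λ, ν} = {(x31,λ), (x31,ν)}
  {x31} × {μ, ν} = {(x31,μ), (x31,ν)}
  {x31} × {λ, μ, ν} = {(x31,λ), (x31,μ), (x31,ν)}
  {x30, x31} × {λ, ν} = {(x30,λ), (x30,ν), (x31,λ), (x31,ν)}
  {x30, x31} × {μ, ν} = {(x30,μ), (x30,ν), (x31,μ), (x31,ν)}
  {x30, x31} × {λ, μ, ν} = {(x30,λ), (x30,μ), (x30,ν), (x31,λ), (x31,μ), (x31,ν)}
These 11 distinct sets form the basis B.
Close under arbitrary unions to get τ_{X×Y}; counting gives |τ_{X×Y}| = 18.


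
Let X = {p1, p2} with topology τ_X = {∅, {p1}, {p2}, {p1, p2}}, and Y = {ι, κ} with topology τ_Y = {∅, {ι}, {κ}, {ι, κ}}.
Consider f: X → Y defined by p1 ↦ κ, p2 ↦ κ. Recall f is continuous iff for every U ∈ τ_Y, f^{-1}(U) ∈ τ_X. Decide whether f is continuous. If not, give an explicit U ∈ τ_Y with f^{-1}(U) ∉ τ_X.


f IS continuous.

Compute f^{-1}(U) for each U ∈ τ_Y:
  U = ∅: f^{-1}(U) = ∅ ∈ τ_X ✓.
  U = {ι}: f^{-1}(U) = ∅ ∈ τ_X ✓.
  U = {κ}: f^{-1}(U) = {p1, p2} ∈ τ_X ✓.
  U = {ι, κ}: f^{-1}(U) = {p1, p2} ∈ τ_X ✓.
Every preimage lies in τ_X, so f IS continuous.


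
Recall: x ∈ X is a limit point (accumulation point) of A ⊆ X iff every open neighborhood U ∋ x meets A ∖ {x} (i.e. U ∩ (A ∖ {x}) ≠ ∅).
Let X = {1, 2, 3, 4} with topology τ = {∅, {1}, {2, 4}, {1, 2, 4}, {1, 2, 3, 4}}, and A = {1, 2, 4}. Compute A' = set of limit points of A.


A' = {2, 3, 4}

For each x ∈ X, list the open sets U ∈ τ with x ∈ U, then check whether U ∩ (A ∖ {x}) ≠ ∅ for every such U.
  x = 1: open {1} ∋ x has {1} ∩ (A ∖ {1}) = ∅, so x is NOT a limit point.
  x = 2: opens ∋ x are {2, 4}, {1, 2, 4}, {1, 2, 3, 4}; each meets A ∖ {2}, so x IS a limit point.
  x = 3: opens ∋ x are {1, 2, 3, 4}; each meets A ∖ {3}, so x IS a limit point.
  x = 4: opens ∋ x are {2, 4}, {1, 2, 4}, {1, 2, 3, 4}; each meets A ∖ {4}, so x IS a limit point.
Collecting: A' = {2, 3, 4}.


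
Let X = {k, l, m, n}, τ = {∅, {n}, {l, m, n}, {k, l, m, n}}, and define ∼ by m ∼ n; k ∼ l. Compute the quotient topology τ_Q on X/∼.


X/∼ = {[k=l], [m=n]}; |τ_Q| = 2.

Equivalence classes: [k=l], [m=n].
Quotient map π: X → X/∼ sends k ↦ [k=l], l ↦ [k=l], m ↦ [m=n], n ↦ [m=n].
For each subset V ⊆ X/∼, compute π^{-1}(V) ⊆ X and check whether π^{-1}(V) ∈ τ. V is open in τ_Q iff π^{-1}(V) ∈ τ.
  V = {}: π^{-1}(V) = ∅ ∈ τ ✓.
  V = {[k=l]}: π^{-1}(V) = {k, l} ∉ τ ✗.
  V = {[m=n]}: π^{-1}(V) = {m, n} ∉ τ ✗.
  V = {[k=l], [m=n]}: π^{-1}(V) = {k, l, m, n} ∈ τ ✓.
Open sets in the quotient: τ_Q = {{}, {[k=l], [m=n]}} (2 elements).


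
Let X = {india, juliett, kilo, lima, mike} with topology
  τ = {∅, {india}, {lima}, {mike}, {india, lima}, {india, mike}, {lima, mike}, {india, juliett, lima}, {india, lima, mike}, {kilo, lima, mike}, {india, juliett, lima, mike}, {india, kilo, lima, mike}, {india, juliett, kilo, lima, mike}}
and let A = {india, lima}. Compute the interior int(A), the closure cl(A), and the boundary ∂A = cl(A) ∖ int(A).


int(A) = {india, lima}, cl(A) = {india, juliett, kilo, lima}, ∂A = {juliett, kilo}.

Closed sets in (X, τ) are complements of opens:
  closed(X, τ) = {∅, {juliett}, {kilo}, {india, juliett}, {juliett, kilo}, {kilo, mike}, {india, juliett, kilo}, {juliett, kilo, lima}, {juliett, kilo, mike}, {india, juliett, kilo, lima}, {india, juliett, kilo, mike}, {juliett, kilo, lima, mike}, {india, juliett, kilo, lima, mike}}.
int(A) = ⋃ {U ∈ τ : U ⊆ A}. Opens contained in A: ∅, {india}, {lima}, {india, lima}.
Taking the union of these: int(A) = {india, lima}.
cl(A) = ⋂ {C closed : A ⊆ C}. Closed sets containing A: {india, juliett, kilo, lima}, {india, juliett, kilo, lima, mike}.
Intersecting these: cl(A) = {india, juliett, kilo, lima}.
∂A = cl(A) ∖ int(A) = {india, juliett, kilo, lima} ∖ {india, lima} = {juliett, kilo}.


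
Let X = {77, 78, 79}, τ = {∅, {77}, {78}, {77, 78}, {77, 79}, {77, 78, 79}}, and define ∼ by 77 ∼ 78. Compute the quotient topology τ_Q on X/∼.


X/∼ = {[77=78], [79]}; |τ_Q| = 3.

Equivalence classes: [77=78], [79].
Quotient map π: X → X/∼ sends 77 ↦ [77=78], 78 ↦ [77=78], 79 ↦ [79].
For each subset V ⊆ X/∼, compute π^{-1}(V) ⊆ X and check whether π^{-1}(V) ∈ τ. V is open in τ_Q iff π^{-1}(V) ∈ τ.
  V = {}: π^{-1}(V) = ∅ ∈ τ ✓.
  V = {[77=78]}: π^{-1}(V) = {77, 78} ∈ τ ✓.
  V = {[79]}: π^{-1}(V) = {79} ∉ τ ✗.
  V = {[77=78], [79]}: π^{-1}(V) = {77, 78, 79} ∈ τ ✓.
Open sets in the quotient: τ_Q = {{}, {[77=78]}, {[77=78], [79]}} (3 elements).


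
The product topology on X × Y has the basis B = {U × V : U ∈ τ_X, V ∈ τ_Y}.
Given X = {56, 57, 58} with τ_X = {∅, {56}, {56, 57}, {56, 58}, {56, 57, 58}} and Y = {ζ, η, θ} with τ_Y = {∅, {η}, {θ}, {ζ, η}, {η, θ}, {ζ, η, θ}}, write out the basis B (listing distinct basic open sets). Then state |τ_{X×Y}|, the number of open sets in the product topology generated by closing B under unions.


Basis B = {∅ × ∅, {56} × {η}, {56} × {θ}, {56} × {ζ, η}, {56} × {η, θ}, {56, 57} × {η}, {56, 58} × {η}, {56, 57} × {θ}, {56, 58} × {θ}, {56} × {ζ, η, θ}, {56, 57, 58} × {η}, {56, 57, 58} × {θ}, {56, 57} × {ζ, η}, {56, 58} × {ζ, η}, {56, 57} × {η, θ}, {56, 58} × {η, θ}, {56, 57} × {ζ, η, θ}, {56, 58} × {ζ, η, θ}, {56, 57, 58} × {ζ, η}, {56, 57, 58} × {η, θ}, {56, 57, 58} × {ζ, η, θ}}; |τ_{X×Y}| = 70.

Enumerate products U × V with U ∈ τ_X, V ∈ τ_Y (deduplicated):
  ∅ × ∅ = {} (∅)
  {56} × {η} = {(56,η)}
  {56} × {θ} = {(56,θ)}
  {56} × {ζ, η} = {(56,ζ), (56,η)}
  {56} × {η, θ} = {(56,η), (56,θ)}
  {56, 57} × {η} = {(56,η), (57,η)}
  {56, 58} × {η} = {(56,η), (58,η)}
  {56, 57} × {θ} = {(56,θ), (57,θ)}
  {56, 58} × {θ} = {(56,θ), (58,θ)}
  {56} × {ζ, η, θ} = {(56,ζ), (56,η), (56,θ)}
  {56, 57, 58} × {η} = {(56,η), (57,η), (58,η)}
  {56, 57, 58} × {θ} = {(56,θ), (57,θ), (58,θ)}
  {56, 57} × {ζ, η} = {(56,ζ), (56,η), (57,ζ), (57,η)}
  {56, 58} × {ζ, η} = {(56,ζ), (56,η), (58,ζ), (58,η)}
  {56, 57} × {η, θ} = {(56,η), (56,θ), (57,η), (57,θ)}
  {56, 58} × {η, θ} = {(56,η), (56,θ), (58,η), (58,θ)}
  {56, 57} × {ζ, η, θ} = {(56,ζ), (56,η), (56,θ), (57,ζ), (57,η), (57,θ)}
  {56, 58} × {ζ, η, θ} = {(56,ζ), (56,η), (56,θ), (58,ζ), (58,η), (58,θ)}
  {56, 57, 58} × {ζ, η} = {(56,ζ), (56,η), (57,ζ), (57,η), (58,ζ), (58,η)}
  {56, 57, 58} × {η, θ} = {(56,η), (56,θ), (57,η), (57,θ), (58,η), (58,θ)}
  {56, 57, 58} × {ζ, η, θ} = {(56,ζ), (56,η), (56,θ), (57,ζ), (57,η), (57,θ), (58,ζ), (58,η), (58,θ)}
These 21 distinct sets form the basis B.
Close under arbitrary unions to get τ_{X×Y}; counting gives |τ_{X×Y}| = 70.


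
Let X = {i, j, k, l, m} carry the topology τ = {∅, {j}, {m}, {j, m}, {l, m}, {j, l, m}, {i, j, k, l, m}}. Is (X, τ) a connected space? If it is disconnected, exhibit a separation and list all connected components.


(X, τ) is connected.

Find clopen sets (U ∈ τ with X ∖ U ∈ τ):
  U = ∅, X ∖ U = {i, j, k, l, m} — both open, so U is clopen.
  U = {i, j, k, l, m}, X ∖ U = ∅ — both open, so U is clopen.
Only trivial clopens (∅ and X) exist, so (X, τ) is connected.
Compute connected components by grouping points that agree on all clopens:
  component: {i, j, k, l, m}


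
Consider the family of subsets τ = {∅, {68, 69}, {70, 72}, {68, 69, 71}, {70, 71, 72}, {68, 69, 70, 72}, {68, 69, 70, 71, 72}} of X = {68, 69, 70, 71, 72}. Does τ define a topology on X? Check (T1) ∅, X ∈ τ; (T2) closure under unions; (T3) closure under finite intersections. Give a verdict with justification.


τ is NOT a topology on X.

Axiom (T1): ∅ ∈ τ? Yes; X ∈ τ? Yes.
Axiom (T2/T3): check pairwise unions and intersections of members of τ.
Counterexample for (T3): {68, 69, 71} ∩ {70, 71, 72} = {71} ∉ τ. Therefore τ is NOT a topology.


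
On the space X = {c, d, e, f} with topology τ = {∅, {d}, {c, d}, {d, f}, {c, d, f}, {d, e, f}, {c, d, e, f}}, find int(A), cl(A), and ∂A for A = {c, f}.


int(A) = ∅, cl(A) = {c, e, f}, ∂A = {c, e, f}.

Closed sets in (X, τ) are complements of opens:
  closed(X, τ) = {∅, {c}, {e}, {c, e}, {e, f}, {c, e, f}, {c, d, e, f}}.
int(A) = ⋃ {U ∈ τ : U ⊆ A}. Opens contained in A: ∅.
Taking the union of these: int(A) = ∅.
cl(A) = ⋂ {C closed : A ⊆ C}. Closed sets containing A: {c, e, f}, {c, d, e, f}.
Intersecting these: cl(A) = {c, e, f}.
∂A = cl(A) ∖ int(A) = {c, e, f} ∖ ∅ = {c, e, f}.


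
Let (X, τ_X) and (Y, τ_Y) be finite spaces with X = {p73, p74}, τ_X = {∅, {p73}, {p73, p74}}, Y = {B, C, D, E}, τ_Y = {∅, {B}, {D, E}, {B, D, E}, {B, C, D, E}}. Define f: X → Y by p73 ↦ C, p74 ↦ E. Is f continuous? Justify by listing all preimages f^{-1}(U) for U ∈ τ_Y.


f is NOT continuous.

Compute f^{-1}(U) for each U ∈ τ_Y:
  U = ∅: f^{-1}(U) = ∅ ∈ τ_X ✓.
  U = {B}: f^{-1}(U) = ∅ ∈ τ_X ✓.
  U = {D, E}: f^{-1}(U) = {p74} ∉ τ_X ✗.
  U = {B, D, E}: f^{-1}(U) = {p74} ∉ τ_X ✗.
  U = {B, C, D, E}: f^{-1}(U) = {p73, p74} ∈ τ_X ✓.
Found U = {D, E} with f^{-1}(U) = {p74} not in τ_X. Therefore f is NOT continuous.


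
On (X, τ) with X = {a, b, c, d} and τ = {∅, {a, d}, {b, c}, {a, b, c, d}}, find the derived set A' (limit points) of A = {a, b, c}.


A' = {b, c, d}

For each x ∈ X, list the open sets U ∈ τ with x ∈ U, then check whether U ∩ (A ∖ {x}) ≠ ∅ for every such U.
  x = a: open {a, d} ∋ x has {a, d} ∩ (A ∖ {a}) = ∅, so x is NOT a limit point.
  x = b: opens ∋ x are {b, c}, {a, b, c, d}; each meets A ∖ {b}, so x IS a limit point.
  x = c: opens ∋ x are {b, c}, {a, b, c, d}; each meets A ∖ {c}, so x IS a limit point.
  x = d: opens ∋ x are {a, d}, {a, b, c, d}; each meets A ∖ {d}, so x IS a limit point.
Collecting: A' = {b, c, d}.


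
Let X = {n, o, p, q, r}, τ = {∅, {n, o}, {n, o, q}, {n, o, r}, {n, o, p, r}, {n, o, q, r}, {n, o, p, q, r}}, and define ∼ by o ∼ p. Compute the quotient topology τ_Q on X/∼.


X/∼ = {[n], [o=p], [q], [r]}; |τ_Q| = 3.

Equivalence classes: [n], [o=p], [q], [r].
Quotient map π: X → X/∼ sends n ↦ [n], o ↦ [o=p], p ↦ [o=p], q ↦ [q], r ↦ [r].
For each subset V ⊆ X/∼, compute π^{-1}(V) ⊆ X and check whether π^{-1}(V) ∈ τ. V is open in τ_Q iff π^{-1}(V) ∈ τ.
  V = {}: π^{-1}(V) = ∅ ∈ τ ✓.
  V = {[n]}: π^{-1}(V) = {n} ∉ τ ✗.
  V = {[o=p]}: π^{-1}(V) = {o, p} ∉ τ ✗.
  V = {[n], [o=p]}: π^{-1}(V) = {n, o, p} ∉ τ ✗.
  V = {[q]}: π^{-1}(V) = {q} ∉ τ ✗.
  V = {[n], [q]}: π^{-1}(V) = {n, q} ∉ τ ✗.
  V = {[o=p], [q]}: π^{-1}(V) = {o, p, q} ∉ τ ✗.
  V = {[n], [o=p], [q]}: π^{-1}(V) = {n, o, p, q} ∉ τ ✗.
  V = {[r]}: π^{-1}(V) = {r} ∉ τ ✗.
  V = {[n], [r]}: π^{-1}(V) = {n, r} ∉ τ ✗.
  V = {[o=p], [r]}: π^{-1}(V) = {o, p, r} ∉ τ ✗.
  V = {[n], [o=p], [r]}: π^{-1}(V) = {n, o, p, r} ∈ τ ✓.
  V = {[q], [r]}: π^{-1}(V) = {q, r} ∉ τ ✗.
  V = {[n], [q], [r]}: π^{-1}(V) = {n, q, r} ∉ τ ✗.
  V = {[o=p], [q], [r]}: π^{-1}(V) = {o, p, q, r} ∉ τ ✗.
  V = {[n], [o=p], [q], [r]}: π^{-1}(V) = {n, o, p, q, r} ∈ τ ✓.
Open sets in the quotient: τ_Q = {{}, {[n], [o=p], [r]}, {[n], [o=p], [q], [r]}} (3 elements).


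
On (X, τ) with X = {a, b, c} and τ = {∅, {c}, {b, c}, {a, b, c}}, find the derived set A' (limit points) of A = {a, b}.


A' = {a}

For each x ∈ X, list the open sets U ∈ τ with x ∈ U, then check whether U ∩ (A ∖ {x}) ≠ ∅ for every such U.
  x = a: opens ∋ x are {a, b, c}; each meets A ∖ {a}, so x IS a limit point.
  x = b: open {b, c} ∋ x has {b, c} ∩ (A ∖ {b}) = ∅, so x is NOT a limit point.
  x = c: open {c} ∋ x has {c} ∩ (A ∖ {c}) = ∅, so x is NOT a limit point.
Collecting: A' = {a}.


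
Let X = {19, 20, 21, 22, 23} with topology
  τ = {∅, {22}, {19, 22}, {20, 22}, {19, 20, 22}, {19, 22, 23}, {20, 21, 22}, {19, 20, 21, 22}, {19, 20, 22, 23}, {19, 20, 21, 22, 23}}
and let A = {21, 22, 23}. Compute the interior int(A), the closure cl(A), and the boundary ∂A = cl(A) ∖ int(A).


int(A) = {22}, cl(A) = {19, 20, 21, 22, 23}, ∂A = {19, 20, 21, 23}.

Closed sets in (X, τ) are complements of opens:
  closed(X, τ) = {∅, {21}, {23}, {19, 23}, {20, 21}, {21, 23}, {19, 21, 23}, {20, 21, 23}, {19, 20, 21, 23}, {19, 20, 21, 22, 23}}.
int(A) = ⋃ {U ∈ τ : U ⊆ A}. Opens contained in A: ∅, {22}.
Taking the union of these: int(A) = {22}.
cl(A) = ⋂ {C closed : A ⊆ C}. Closed sets containing A: {19, 20, 21, 22, 23}.
Intersecting these: cl(A) = {19, 20, 21, 22, 23}.
∂A = cl(A) ∖ int(A) = {19, 20, 21, 22, 23} ∖ {22} = {19, 20, 21, 23}.


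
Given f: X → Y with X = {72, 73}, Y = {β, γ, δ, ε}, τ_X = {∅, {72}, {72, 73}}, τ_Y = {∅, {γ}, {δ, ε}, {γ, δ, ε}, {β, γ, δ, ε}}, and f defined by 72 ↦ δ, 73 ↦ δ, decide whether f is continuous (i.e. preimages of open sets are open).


f IS continuous.

Compute f^{-1}(U) for each U ∈ τ_Y:
  U = ∅: f^{-1}(U) = ∅ ∈ τ_X ✓.
  U = {γ}: f^{-1}(U) = ∅ ∈ τ_X ✓.
  U = {δ, ε}: f^{-1}(U) = {72, 73} ∈ τ_X ✓.
  U = {γ, δ, ε}: f^{-1}(U) = {72, 73} ∈ τ_X ✓.
  U = {β, γ, δ, ε}: f^{-1}(U) = {72, 73} ∈ τ_X ✓.
Every preimage lies in τ_X, so f IS continuous.


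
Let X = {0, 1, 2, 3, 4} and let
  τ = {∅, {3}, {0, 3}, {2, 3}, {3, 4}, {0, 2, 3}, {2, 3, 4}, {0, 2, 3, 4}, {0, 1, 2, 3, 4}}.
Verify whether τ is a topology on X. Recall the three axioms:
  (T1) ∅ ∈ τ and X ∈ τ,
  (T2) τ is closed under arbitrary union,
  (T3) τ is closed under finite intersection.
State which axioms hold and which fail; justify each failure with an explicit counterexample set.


τ is NOT a topology on X.

Axiom (T1): ∅ ∈ τ? Yes; X ∈ τ? Yes.
Axiom (T2/T3): check pairwise unions and intersections of members of τ.
Counterexample for (T2): {0, 3} ∪ {3, 4} = {0, 3, 4} ∉ τ. Therefore τ is NOT a topology.


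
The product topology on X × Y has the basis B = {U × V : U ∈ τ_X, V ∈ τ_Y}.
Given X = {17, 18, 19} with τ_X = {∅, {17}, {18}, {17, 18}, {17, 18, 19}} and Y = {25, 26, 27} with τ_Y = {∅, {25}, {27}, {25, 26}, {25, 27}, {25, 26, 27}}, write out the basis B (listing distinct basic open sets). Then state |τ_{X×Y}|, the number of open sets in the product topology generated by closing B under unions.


Basis B = {∅ × ∅, {17} × {25}, {17} × {27}, {18} × {25}, {18} × {27}, {17} × {25, 26}, {17} × {25, 27}, {17, 18} × {25}, {17, 18} × {27}, {18} × {25, 26}, {18} × {25, 27}, {17} × {25, 26, 27}, {17, 18, 19} × {25}, {17, 18, 19} × {27}, {18} × {25, 26, 27}, {17, 18} × {25, 26}, {17, 18} × {25, 27}, {17, 18} × {25, 26, 27}, {17, 18, 19} × {25, 26}, {17, 18, 19} × {25, 27}, {17, 18, 19} × {25, 26, 27}}; |τ_{X×Y}| = 70.

Enumerate products U × V with U ∈ τ_X, V ∈ τ_Y (deduplicated):
  ∅ × ∅ = {} (∅)
  {17} × {25} = {(17,25)}
  {17} × {27} = {(17,27)}
  {18} × {25} = {(18,25)}
  {18} × {27} = {(18,27)}
  {17} × {25, 26} = {(17,25), (17,26)}
  {17} × {25, 27} = {(17,25), (17,27)}
  {17, 18} × {25} = {(17,25), (18,25)}
  {17, 18} × {27} = {(17,27), (18,27)}
  {18} × {25, 26} = {(18,25), (18,26)}
  {18} × {25, 27} = {(18,25), (18,27)}
  {17} × {25, 26, 27} = {(17,25), (17,26), (17,27)}
  {17, 18, 19} × {25} = {(17,25), (18,25), (19,25)}
  {17, 18, 19} × {27} = {(17,27), (18,27), (19,27)}
  {18} × {25, 26, 27} = {(18,25), (18,26), (18,27)}
  {17, 18} × {25, 26} = {(17,25), (17,26), (18,25), (18,26)}
  {17, 18} × {25, 27} = {(17,25), (17,27), (18,25), (18,27)}
  {17, 18} × {25, 26, 27} = {(17,25), (17,26), (17,27), (18,25), (18,26), (18,27)}
  {17, 18, 19} × {25, 26} = {(17,25), (17,26), (18,25), (18,26), (19,25), (19,26)}
  {17, 18, 19} × {25, 27} = {(17,25), (17,27), (18,25), (18,27), (19,25), (19,27)}
  {17, 18, 19} × {25, 26, 27} = {(17,25), (17,26), (17,27), (18,25), (18,26), (18,27), (19,25), (19,26), (19,27)}
These 21 distinct sets form the basis B.
Close under arbitrary unions to get τ_{X×Y}; counting gives |τ_{X×Y}| = 70.


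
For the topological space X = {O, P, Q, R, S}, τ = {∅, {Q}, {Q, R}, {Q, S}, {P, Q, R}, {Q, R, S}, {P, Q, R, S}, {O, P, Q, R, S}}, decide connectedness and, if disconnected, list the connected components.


(X, τ) is connected.

Find clopen sets (U ∈ τ with X ∖ U ∈ τ):
  U = ∅, X ∖ U = {O, P, Q, R, S} — both open, so U is clopen.
  U = {O, P, Q, R, S}, X ∖ U = ∅ — both open, so U is clopen.
Only trivial clopens (∅ and X) exist, so (X, τ) is connected.
Compute connected components by grouping points that agree on all clopens:
  component: {O, P, Q, R, S}


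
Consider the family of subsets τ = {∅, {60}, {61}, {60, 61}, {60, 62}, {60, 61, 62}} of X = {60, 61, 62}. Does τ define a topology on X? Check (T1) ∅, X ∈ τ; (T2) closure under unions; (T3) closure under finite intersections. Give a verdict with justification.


τ IS a topology on X.

Axiom (T1): ∅ ∈ τ? Yes; X ∈ τ? Yes.
Axiom (T2/T3): check pairwise unions and intersections of members of τ.
All pairwise intersections and unions checked — each lies in τ. Therefore τ satisfies (T1), (T2), (T3): it IS a topology on X.


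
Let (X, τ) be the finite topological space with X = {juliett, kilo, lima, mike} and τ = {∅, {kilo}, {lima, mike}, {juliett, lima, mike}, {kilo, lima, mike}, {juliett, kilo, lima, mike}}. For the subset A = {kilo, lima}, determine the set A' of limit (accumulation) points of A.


A' = {juliett, mike}

For each x ∈ X, list the open sets U ∈ τ with x ∈ U, then check whether U ∩ (A ∖ {x}) ≠ ∅ for every such U.
  x = juliett: opens ∋ x are {juliett, lima, mike}, {juliett, kilo, lima, mike}; each meets A ∖ {juliett}, so x IS a limit point.
  x = kilo: open {kilo} ∋ x has {kilo} ∩ (A ∖ {kilo}) = ∅, so x is NOT a limit point.
  x = lima: open {lima, mike} ∋ x has {lima, mike} ∩ (A ∖ {lima}) = ∅, so x is NOT a limit point.
  x = mike: opens ∋ x are {lima, mike}, {juliett, lima, mike}, {kilo, lima, mike}, {juliett, kilo, lima, mike}; each meets A ∖ {mike}, so x IS a limit point.
Collecting: A' = {juliett, mike}.


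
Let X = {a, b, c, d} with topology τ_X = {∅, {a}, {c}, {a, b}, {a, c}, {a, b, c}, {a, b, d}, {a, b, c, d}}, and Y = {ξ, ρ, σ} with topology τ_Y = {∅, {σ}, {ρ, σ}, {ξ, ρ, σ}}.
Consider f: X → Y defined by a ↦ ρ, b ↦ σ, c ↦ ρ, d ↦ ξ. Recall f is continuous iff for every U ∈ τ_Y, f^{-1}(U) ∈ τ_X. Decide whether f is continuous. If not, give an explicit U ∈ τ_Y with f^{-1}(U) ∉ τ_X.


f is NOT continuous.

Compute f^{-1}(U) for each U ∈ τ_Y:
  U = ∅: f^{-1}(U) = ∅ ∈ τ_X ✓.
  U = {σ}: f^{-1}(U) = {b} ∉ τ_X ✗.
  U = {ρ, σ}: f^{-1}(U) = {a, b, c} ∈ τ_X ✓.
  U = {ξ, ρ, σ}: f^{-1}(U) = {a, b, c, d} ∈ τ_X ✓.
Found U = {σ} with f^{-1}(U) = {b} not in τ_X. Therefore f is NOT continuous.


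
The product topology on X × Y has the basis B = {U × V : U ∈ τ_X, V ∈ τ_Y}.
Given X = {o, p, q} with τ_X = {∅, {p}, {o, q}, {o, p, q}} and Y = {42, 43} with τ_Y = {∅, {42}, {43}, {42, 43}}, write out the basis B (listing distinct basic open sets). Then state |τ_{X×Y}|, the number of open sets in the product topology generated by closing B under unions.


Basis B = {∅ × ∅, {p} × {42}, {p} × {43}, {o, q} × {42}, {o, q} × {43}, {p} × {42, 43}, {o, p, q} × {42}, {o, p, q} × {43}, {o, q} × {42, 43}, {o, p, q} × {42, 43}}; |τ_{X×Y}| = 16.

Enumerate products U × V with U ∈ τ_X, V ∈ τ_Y (deduplicated):
  ∅ × ∅ = {} (∅)
  {p} × {42} = {(p,42)}
  {p} × {43} = {(p,43)}
  {o, q} × {42} = {(o,42), (q,42)}
  {o, q} × {43} = {(o,43), (q,43)}
  {p} × {42, 43} = {(p,42), (p,43)}
  {o, p, q} × {42} = {(o,42), (p,42), (q,42)}
  {o, p, q} × {43} = {(o,43), (p,43), (q,43)}
  {o, q} × {42, 43} = {(o,42), (o,43), (q,42), (q,43)}
  {o, p, q} × {42, 43} = {(o,42), (o,43), (p,42), (p,43), (q,42), (q,43)}
These 10 distinct sets form the basis B.
Close under arbitrary unions to get τ_{X×Y}; counting gives |τ_{X×Y}| = 16.


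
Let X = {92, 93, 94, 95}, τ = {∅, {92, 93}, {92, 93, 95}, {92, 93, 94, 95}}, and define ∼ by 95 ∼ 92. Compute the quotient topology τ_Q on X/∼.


X/∼ = {[92=95], [93], [94]}; |τ_Q| = 3.

Equivalence classes: [92=95], [93], [94].
Quotient map π: X → X/∼ sends 92 ↦ [92=95], 93 ↦ [93], 94 ↦ [94], 95 ↦ [92=95].
For each subset V ⊆ X/∼, compute π^{-1}(V) ⊆ X and check whether π^{-1}(V) ∈ τ. V is open in τ_Q iff π^{-1}(V) ∈ τ.
  V = {}: π^{-1}(V) = ∅ ∈ τ ✓.
  V = {[92=95]}: π^{-1}(V) = {92, 95} ∉ τ ✗.
  V = {[93]}: π^{-1}(V) = {93} ∉ τ ✗.
  V = {[92=95], [93]}: π^{-1}(V) = {92, 93, 95} ∈ τ ✓.
  V = {[94]}: π^{-1}(V) = {94} ∉ τ ✗.
  V = {[92=95], [94]}: π^{-1}(V) = {92, 94, 95} ∉ τ ✗.
  V = {[93], [94]}: π^{-1}(V) = {93, 94} ∉ τ ✗.
  V = {[92=95], [93], [94]}: π^{-1}(V) = {92, 93, 94, 95} ∈ τ ✓.
Open sets in the quotient: τ_Q = {{}, {[92=95], [93]}, {[92=95], [93], [94]}} (3 elements).


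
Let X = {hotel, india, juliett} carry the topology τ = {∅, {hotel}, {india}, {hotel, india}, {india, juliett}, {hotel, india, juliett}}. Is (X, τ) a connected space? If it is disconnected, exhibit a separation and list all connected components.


(X, τ) is disconnected; components = [{hotel}, {india, juliett}].

Find clopen sets (U ∈ τ with X ∖ U ∈ τ):
  U = ∅, X ∖ U = {hotel, india, juliett} — both open, so U is clopen.
  U = {hotel}, X ∖ U = {india, juliett} — both open, so U is clopen.
  U = {india, juliett}, X ∖ U = {hotel} — both open, so U is clopen.
  U = {hotel, india, juliett}, X ∖ U = ∅ — both open, so U is clopen.
Nontrivial clopen(s) exist: e.g. {hotel}. So (X, τ) is disconnected.
Compute connected components by grouping points that agree on all clopens:
  component: {hotel}
  component: {india, juliett}


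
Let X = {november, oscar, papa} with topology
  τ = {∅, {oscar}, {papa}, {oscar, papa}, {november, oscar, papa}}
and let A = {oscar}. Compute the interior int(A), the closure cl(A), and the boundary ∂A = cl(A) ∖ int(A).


int(A) = {oscar}, cl(A) = {november, oscar}, ∂A = {november}.

Closed sets in (X, τ) are complements of opens:
  closed(X, τ) = {∅, {november}, {november, oscar}, {november, papa}, {november, oscar, papa}}.
int(A) = ⋃ {U ∈ τ : U ⊆ A}. Opens contained in A: ∅, {oscar}.
Taking the union of these: int(A) = {oscar}.
cl(A) = ⋂ {C closed : A ⊆ C}. Closed sets containing A: {november, oscar}, {november, oscar, papa}.
Intersecting these: cl(A) = {november, oscar}.
∂A = cl(A) ∖ int(A) = {november, oscar} ∖ {oscar} = {november}.


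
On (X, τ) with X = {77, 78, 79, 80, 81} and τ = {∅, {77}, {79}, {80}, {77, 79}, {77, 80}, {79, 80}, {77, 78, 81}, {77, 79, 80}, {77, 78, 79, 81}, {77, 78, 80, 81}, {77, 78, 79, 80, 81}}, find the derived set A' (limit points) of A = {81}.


A' = {78}

For each x ∈ X, list the open sets U ∈ τ with x ∈ U, then check whether U ∩ (A ∖ {x}) ≠ ∅ for every such U.
  x = 77: open {77} ∋ x has {77} ∩ (A ∖ {77}) = ∅, so x is NOT a limit point.
  x = 78: opens ∋ x are {77, 78, 81}, {77, 78, 79, 81}, {77, 78, 80, 81}, {77, 78, 79, 80, 81}; each meets A ∖ {78}, so x IS a limit point.
  x = 79: open {79} ∋ x has {79} ∩ (A ∖ {79}) = ∅, so x is NOT a limit point.
  x = 80: open {80} ∋ x has {80} ∩ (A ∖ {80}) = ∅, so x is NOT a limit point.
  x = 81: open {77, 78, 81} ∋ x has {77, 78, 81} ∩ (A ∖ {81}) = ∅, so x is NOT a limit point.
Collecting: A' = {78}.


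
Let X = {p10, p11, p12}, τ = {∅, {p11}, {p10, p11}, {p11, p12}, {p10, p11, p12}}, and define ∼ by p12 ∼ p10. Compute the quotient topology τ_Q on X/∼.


X/∼ = {[p10=p12], [p11]}; |τ_Q| = 3.

Equivalence classes: [p10=p12], [p11].
Quotient map π: X → X/∼ sends p10 ↦ [p10=p12], p11 ↦ [p11], p12 ↦ [p10=p12].
For each subset V ⊆ X/∼, compute π^{-1}(V) ⊆ X and check whether π^{-1}(V) ∈ τ. V is open in τ_Q iff π^{-1}(V) ∈ τ.
  V = {}: π^{-1}(V) = ∅ ∈ τ ✓.
  V = {[p10=p12]}: π^{-1}(V) = {p10, p12} ∉ τ ✗.
  V = {[p11]}: π^{-1}(V) = {p11} ∈ τ ✓.
  V = {[p10=p12], [p11]}: π^{-1}(V) = {p10, p11, p12} ∈ τ ✓.
Open sets in the quotient: τ_Q = {{}, {[p11]}, {[p10=p12], [p11]}} (3 elements).


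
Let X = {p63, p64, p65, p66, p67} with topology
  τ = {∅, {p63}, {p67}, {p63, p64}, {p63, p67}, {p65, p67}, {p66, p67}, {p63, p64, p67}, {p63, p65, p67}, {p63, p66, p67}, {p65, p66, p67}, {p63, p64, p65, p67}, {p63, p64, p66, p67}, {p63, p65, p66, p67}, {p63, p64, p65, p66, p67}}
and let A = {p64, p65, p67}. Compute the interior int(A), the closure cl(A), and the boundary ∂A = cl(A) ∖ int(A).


int(A) = {p65, p67}, cl(A) = {p64, p65, p66, p67}, ∂A = {p64, p66}.

Closed sets in (X, τ) are complements of opens:
  closed(X, τ) = {∅, {p64}, {p65}, {p66}, {p63, p64}, {p64, p65}, {p64, p66}, {p65, p66}, {p63, p64, p65}, {p63, p64, p66}, {p64, p65, p66}, {p65, p66, p67}, {p63, p64, p65, p66}, {p64, p65, p66, p67}, {p63, p64, p65, p66, p67}}.
int(A) = ⋃ {U ∈ τ : U ⊆ A}. Opens contained in A: ∅, {p67}, {p65, p67}.
Taking the union of these: int(A) = {p65, p67}.
cl(A) = ⋂ {C closed : A ⊆ C}. Closed sets containing A: {p64, p65, p66, p67}, {p63, p64, p65, p66, p67}.
Intersecting these: cl(A) = {p64, p65, p66, p67}.
∂A = cl(A) ∖ int(A) = {p64, p65, p66, p67} ∖ {p65, p67} = {p64, p66}.


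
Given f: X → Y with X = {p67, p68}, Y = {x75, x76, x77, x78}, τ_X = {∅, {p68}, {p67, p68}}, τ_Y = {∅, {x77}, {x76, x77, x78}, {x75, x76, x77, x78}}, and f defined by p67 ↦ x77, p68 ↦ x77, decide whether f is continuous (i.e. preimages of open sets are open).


f IS continuous.

Compute f^{-1}(U) for each U ∈ τ_Y:
  U = ∅: f^{-1}(U) = ∅ ∈ τ_X ✓.
  U = {x77}: f^{-1}(U) = {p67, p68} ∈ τ_X ✓.
  U = {x76, x77, x78}: f^{-1}(U) = {p67, p68} ∈ τ_X ✓.
  U = {x75, x76, x77, x78}: f^{-1}(U) = {p67, p68} ∈ τ_X ✓.
Every preimage lies in τ_X, so f IS continuous.


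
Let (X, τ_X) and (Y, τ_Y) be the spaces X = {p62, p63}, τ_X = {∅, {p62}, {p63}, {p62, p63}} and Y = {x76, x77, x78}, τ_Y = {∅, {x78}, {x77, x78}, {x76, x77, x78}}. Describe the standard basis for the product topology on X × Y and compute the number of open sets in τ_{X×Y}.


Basis B = {∅ × ∅, {p62} × {x78}, {p63} × {x78}, {p62} × {x77, x78}, {p62, p63} × {x78}, {p63} × {x77, x78}, {p62} × {x76, x77, x78}, {p63} × {x76, x77, x78}, {p62, p63} × {x77, x78}, {p62, p63} × {x76, x77, x78}}; |τ_{X×Y}| = 16.

Enumerate products U × V with U ∈ τ_X, V ∈ τ_Y (deduplicated):
  ∅ × ∅ = {} (∅)
  {p62} × {x78} = {(p62,x78)}
  {p63} × {x78} = {(p63,x78)}
  {p62} × {x77, x78} = {(p62,x77), (p62,x78)}
  {p62, p63} × {x78} = {(p62,x78), (p63,x78)}
  {p63} × {x77, x78} = {(p63,x77), (p63,x78)}
  {p62} × {x76, x77, x78} = {(p62,x76), (p62,x77), (p62,x78)}
  {p63} × {x76, x77, x78} = {(p63,x76), (p63,x77), (p63,x78)}
  {p62, p63} × {x77, x78} = {(p62,x77), (p62,x78), (p63,x77), (p63,x78)}
  {p62, p63} × {x76, x77, x78} = {(p62,x76), (p62,x77), (p62,x78), (p63,x76), (p63,x77), (p63,x78)}
These 10 distinct sets form the basis B.
Close under arbitrary unions to get τ_{X×Y}; counting gives |τ_{X×Y}| = 16.


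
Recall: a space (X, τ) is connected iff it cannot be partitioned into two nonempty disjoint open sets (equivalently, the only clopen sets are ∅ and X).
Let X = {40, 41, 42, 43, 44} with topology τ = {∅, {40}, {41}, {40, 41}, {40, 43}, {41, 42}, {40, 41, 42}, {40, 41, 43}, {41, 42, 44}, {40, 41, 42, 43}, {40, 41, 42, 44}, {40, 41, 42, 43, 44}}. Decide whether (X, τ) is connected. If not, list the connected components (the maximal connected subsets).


(X, τ) is disconnected; components = [{40, 43}, {41, 42, 44}].

Find clopen sets (U ∈ τ with X ∖ U ∈ τ):
  U = ∅, X ∖ U = {40, 41, 42, 43, 44} — both open, so U is clopen.
  U = {40, 43}, X ∖ U = {41, 42, 44} — both open, so U is clopen.
  U = {41, 42, 44}, X ∖ U = {40, 43} — both open, so U is clopen.
  U = {40, 41, 42, 43, 44}, X ∖ U = ∅ — both open, so U is clopen.
Nontrivial clopen(s) exist: e.g. {40, 43}. So (X, τ) is disconnected.
Compute connected components by grouping points that agree on all clopens:
  component: {40, 43}
  component: {41, 42, 44}


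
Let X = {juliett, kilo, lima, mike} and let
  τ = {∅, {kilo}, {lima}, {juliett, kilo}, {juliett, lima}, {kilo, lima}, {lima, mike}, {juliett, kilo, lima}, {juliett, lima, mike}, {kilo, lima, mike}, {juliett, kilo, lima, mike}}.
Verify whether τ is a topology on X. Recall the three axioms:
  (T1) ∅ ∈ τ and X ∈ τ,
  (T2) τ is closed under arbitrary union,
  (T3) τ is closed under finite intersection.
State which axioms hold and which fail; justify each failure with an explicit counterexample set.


τ is NOT a topology on X.

Axiom (T1): ∅ ∈ τ? Yes; X ∈ τ? Yes.
Axiom (T2/T3): check pairwise unions and intersections of members of τ.
Counterexample for (T3): {juliett, kilo} ∩ {juliett, lima} = {juliett} ∉ τ. Therefore τ is NOT a topology.


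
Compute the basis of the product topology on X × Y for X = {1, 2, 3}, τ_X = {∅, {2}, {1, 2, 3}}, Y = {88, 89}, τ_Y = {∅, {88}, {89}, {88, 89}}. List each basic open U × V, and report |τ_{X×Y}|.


Basis B = {∅ × ∅, {2} × {88}, {2} × {89}, {2} × {88, 89}, {1, 2, 3} × {88}, {1, 2, 3} × {89}, {1, 2, 3} × {88, 89}}; |τ_{X×Y}| = 9.

Enumerate products U × V with U ∈ τ_X, V ∈ τ_Y (deduplicated):
  ∅ × ∅ = {} (∅)
  {2} × {88} = {(2,88)}
  {2} × {89} = {(2,89)}
  {2} × {88, 89} = {(2,88), (2,89)}
  {1, 2, 3} × {88} = {(1,88), (2,88), (3,88)}
  {1, 2, 3} × {89} = {(1,89), (2,89), (3,89)}
  {1, 2, 3} × {88, 89} = {(1,88), (1,89), (2,88), (2,89), (3,88), (3,89)}
These 7 distinct sets form the basis B.
Close under arbitrary unions to get τ_{X×Y}; counting gives |τ_{X×Y}| = 9.


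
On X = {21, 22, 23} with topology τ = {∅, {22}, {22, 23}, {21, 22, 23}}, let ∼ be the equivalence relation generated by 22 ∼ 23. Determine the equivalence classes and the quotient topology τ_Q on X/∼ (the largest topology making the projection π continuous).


X/∼ = {[21], [22=23]}; |τ_Q| = 3.

Equivalence classes: [21], [22=23].
Quotient map π: X → X/∼ sends 21 ↦ [21], 22 ↦ [22=23], 23 ↦ [22=23].
For each subset V ⊆ X/∼, compute π^{-1}(V) ⊆ X and check whether π^{-1}(V) ∈ τ. V is open in τ_Q iff π^{-1}(V) ∈ τ.
  V = {}: π^{-1}(V) = ∅ ∈ τ ✓.
  V = {[21]}: π^{-1}(V) = {21} ∉ τ ✗.
  V = {[22=23]}: π^{-1}(V) = {22, 23} ∈ τ ✓.
  V = {[21], [22=23]}: π^{-1}(V) = {21, 22, 23} ∈ τ ✓.
Open sets in the quotient: τ_Q = {{}, {[22=23]}, {[21], [22=23]}} (3 elements).


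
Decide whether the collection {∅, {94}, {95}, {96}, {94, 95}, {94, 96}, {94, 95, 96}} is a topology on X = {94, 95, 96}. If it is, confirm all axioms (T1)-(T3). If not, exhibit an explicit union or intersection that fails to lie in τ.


τ is NOT a topology on X.

Axiom (T1): ∅ ∈ τ? Yes; X ∈ τ? Yes.
Axiom (T2/T3): check pairwise unions and intersections of members of τ.
Counterexample for (T2): {95} ∪ {96} = {95, 96} ∉ τ. Therefore τ is NOT a topology.


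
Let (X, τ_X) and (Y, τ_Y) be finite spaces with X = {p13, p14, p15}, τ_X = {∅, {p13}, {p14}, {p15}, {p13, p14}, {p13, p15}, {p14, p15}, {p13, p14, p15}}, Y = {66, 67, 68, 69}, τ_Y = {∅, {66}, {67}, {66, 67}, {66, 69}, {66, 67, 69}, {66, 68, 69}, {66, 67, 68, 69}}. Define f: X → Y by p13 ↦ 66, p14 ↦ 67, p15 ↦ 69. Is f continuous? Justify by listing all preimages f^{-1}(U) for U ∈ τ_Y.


f IS continuous.

Compute f^{-1}(U) for each U ∈ τ_Y:
  U = ∅: f^{-1}(U) = ∅ ∈ τ_X ✓.
  U = {66}: f^{-1}(U) = {p13} ∈ τ_X ✓.
  U = {67}: f^{-1}(U) = {p14} ∈ τ_X ✓.
  U = {66, 67}: f^{-1}(U) = {p13, p14} ∈ τ_X ✓.
  U = {66, 69}: f^{-1}(U) = {p13, p15} ∈ τ_X ✓.
  U = {66, 67, 69}: f^{-1}(U) = {p13, p14, p15} ∈ τ_X ✓.
  U = {66, 68, 69}: f^{-1}(U) = {p13, p15} ∈ τ_X ✓.
  U = {66, 67, 68, 69}: f^{-1}(U) = {p13, p14, p15} ∈ τ_X ✓.
Every preimage lies in τ_X, so f IS continuous.


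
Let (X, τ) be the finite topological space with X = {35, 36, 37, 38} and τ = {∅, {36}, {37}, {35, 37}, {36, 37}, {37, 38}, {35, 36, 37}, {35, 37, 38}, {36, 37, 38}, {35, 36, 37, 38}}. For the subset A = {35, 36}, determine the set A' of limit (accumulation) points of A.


A' = ∅

For each x ∈ X, list the open sets U ∈ τ with x ∈ U, then check whether U ∩ (A ∖ {x}) ≠ ∅ for every such U.
  x = 35: open {35, 37} ∋ x has {35, 37} ∩ (A ∖ {35}) = ∅, so x is NOT a limit point.
  x = 36: open {36} ∋ x has {36} ∩ (A ∖ {36}) = ∅, so x is NOT a limit point.
  x = 37: open {37} ∋ x has {37} ∩ (A ∖ {37}) = ∅, so x is NOT a limit point.
  x = 38: open {37, 38} ∋ x has {37, 38} ∩ (A ∖ {38}) = ∅, so x is NOT a limit point.
Collecting: A' = ∅.


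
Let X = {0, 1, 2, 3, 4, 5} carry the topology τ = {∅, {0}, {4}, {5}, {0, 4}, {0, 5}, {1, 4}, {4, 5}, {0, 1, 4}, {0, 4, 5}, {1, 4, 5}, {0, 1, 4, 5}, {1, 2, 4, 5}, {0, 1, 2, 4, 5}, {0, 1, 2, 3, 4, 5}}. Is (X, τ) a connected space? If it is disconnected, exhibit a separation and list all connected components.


(X, τ) is connected.

Find clopen sets (U ∈ τ with X ∖ U ∈ τ):
  U = ∅, X ∖ U = {0, 1, 2, 3, 4, 5} — both open, so U is clopen.
  U = {0, 1, 2, 3, 4, 5}, X ∖ U = ∅ — both open, so U is clopen.
Only trivial clopens (∅ and X) exist, so (X, τ) is connected.
Compute connected components by grouping points that agree on all clopens:
  component: {0, 1, 2, 3, 4, 5}
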